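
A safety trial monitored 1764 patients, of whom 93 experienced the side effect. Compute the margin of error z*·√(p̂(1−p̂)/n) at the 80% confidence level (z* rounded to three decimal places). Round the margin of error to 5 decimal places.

ME = 0.00682

With x = 93 successes in n = 1764, p̂ = 0.05272.
Standard error of p̂: √(0.049942/1764) = √0.000028312 = 0.005321.
The 80% critical value is z* = 1.282.
Margin of error = z*·SE = 1.282 × 0.005321 = 0.00682.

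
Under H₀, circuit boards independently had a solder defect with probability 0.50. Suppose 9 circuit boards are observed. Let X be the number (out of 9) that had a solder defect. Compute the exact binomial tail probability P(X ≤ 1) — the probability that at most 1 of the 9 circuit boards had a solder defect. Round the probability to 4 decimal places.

P = 0.0195

X ~ Binomial(n=9, p=0.50).
P(X ≤ 1) = C(9,0)·0.50^0·0.50^9 + C(9,1)·0.50^1·0.50^8.
= 0.001953 + 0.017578 = 0.0195.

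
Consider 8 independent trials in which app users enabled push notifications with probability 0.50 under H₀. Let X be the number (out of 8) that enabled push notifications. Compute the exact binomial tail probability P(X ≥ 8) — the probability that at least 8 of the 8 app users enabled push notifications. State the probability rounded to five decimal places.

P = 0.00391

X is binomial with n = 8 and p = 0.50.
P(X ≥ 8) = C(8,8)·0.50^8·0.50^0.
= 0.003906 = 0.00391.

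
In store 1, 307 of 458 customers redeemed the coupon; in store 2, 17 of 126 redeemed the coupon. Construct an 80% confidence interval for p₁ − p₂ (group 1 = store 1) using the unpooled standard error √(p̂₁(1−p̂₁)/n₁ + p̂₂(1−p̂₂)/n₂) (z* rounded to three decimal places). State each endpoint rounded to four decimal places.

p̂₁ = 307/458 = 0.67031, p̂₂ = 17/126 = 0.13492; p̂₁ − p̂₂ = 0.53539.
SE = √(0.000482524 + 0.000926326) = √0.001408850 = 0.037535.
For 80% confidence, z* = 1.282. Margin = 1.282·0.037535 = 0.04812.
CI: 0.53539 ± 0.04812 = (0.4873, 0.5835).

(0.4873, 0.5835)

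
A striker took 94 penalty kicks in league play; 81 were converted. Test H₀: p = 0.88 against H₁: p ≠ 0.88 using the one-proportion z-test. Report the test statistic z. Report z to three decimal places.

z = -0.546

Sample proportion p̂ = 81/94 = 0.86170.
Under H₀, SE = √(p₀(1−p₀)/n) = √(0.88·0.12/94) = √0.001123404 = 0.033517.
z = (0.86170 − 0.88)/0.033517 = -0.01830/0.033517 = -0.546.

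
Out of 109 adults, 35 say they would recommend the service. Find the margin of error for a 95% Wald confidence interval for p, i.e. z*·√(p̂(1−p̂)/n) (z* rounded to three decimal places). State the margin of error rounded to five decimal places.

The sample proportion is 35/109 = 0.32110.
SE(p̂) = √(0.32110·0.67890/109) = 0.044721.
The 95% critical value is z* = 1.960.
Margin of error = z*·SE = 1.960 × 0.044721 = 0.08765.

ME = 0.08765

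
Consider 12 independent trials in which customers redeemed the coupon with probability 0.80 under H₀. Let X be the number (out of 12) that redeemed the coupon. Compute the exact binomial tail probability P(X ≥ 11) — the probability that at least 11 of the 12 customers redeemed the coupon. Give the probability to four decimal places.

P = 0.2749

X is binomial with n = 12 and p = 0.80.
P(X ≥ 11) = C(12,11)·0.80^11·0.20^1 + C(12,12)·0.80^12·0.20^0.
= 0.206158 + 0.068719 = 0.2749.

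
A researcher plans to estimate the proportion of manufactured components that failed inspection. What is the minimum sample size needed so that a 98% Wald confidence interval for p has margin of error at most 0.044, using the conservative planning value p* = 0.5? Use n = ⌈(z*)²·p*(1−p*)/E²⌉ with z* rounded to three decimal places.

z* = 2.326 at the 98% level.
p*(1−p*) = 0.50·0.50 = 0.2500.
(z*)²·p*(1−p*)/E² = 5.410276·0.2500/0.001936 = 698.641.
⌈698.641⌉ = 699.

n = 699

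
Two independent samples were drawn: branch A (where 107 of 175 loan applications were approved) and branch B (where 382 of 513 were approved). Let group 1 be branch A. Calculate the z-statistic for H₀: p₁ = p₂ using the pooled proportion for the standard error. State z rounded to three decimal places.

Sample proportions: p̂₁ = 107/175 = 0.61143 and p̂₂ = 382/513 = 0.74464.
Pooling: p̂ = 489/688 = 0.71076.
SE = √[p̂(1−p̂)(1/n₁+1/n₂)] = √[0.71076·0.28924·(1/175+1/513)] ≈ 0.039693.
z = -0.13321/0.039693 = -3.356.

z = -3.356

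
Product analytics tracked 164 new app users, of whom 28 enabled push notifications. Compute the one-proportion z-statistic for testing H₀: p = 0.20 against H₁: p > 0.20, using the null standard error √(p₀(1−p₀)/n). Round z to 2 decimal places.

z = -0.94

With x = 28 successes in n = 164, p̂ = 0.17073.
SE₀ = √(0.20·0.80/164) = 0.031235.
z = (p̂ − p₀)/SE = (0.17073 − 0.20)/0.031235 = -0.94.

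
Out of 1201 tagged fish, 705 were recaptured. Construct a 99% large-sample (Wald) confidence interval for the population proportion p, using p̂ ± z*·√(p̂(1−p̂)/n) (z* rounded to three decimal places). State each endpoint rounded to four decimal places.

(0.5504, 0.6236)

The sample proportion is 705/1201 = 0.58701.
SE(p̂) = √(0.58701·0.41299/1201) = 0.014208.
z* = 2.576 at the 99% level.
Margin of error: 2.576 × 0.014208 = 0.03660.
CI: 0.58701 ± 0.03660 = (0.5504, 0.6236).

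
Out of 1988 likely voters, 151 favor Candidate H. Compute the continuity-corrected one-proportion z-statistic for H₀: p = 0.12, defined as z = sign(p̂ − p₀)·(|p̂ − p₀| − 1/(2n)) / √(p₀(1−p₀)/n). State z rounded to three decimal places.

z = -6.009

Sample proportion p̂ = 151/1988 = 0.07596. p̂ − p₀ = -0.044044.
1/(2n) = 0.000252.
Corrected numerator: |-0.044044| − 0.000252 = 0.043792.
Under H₀, SE = √(p₀(1−p₀)/n) = √(0.12·0.88/1988) = √0.000053119 = 0.007288.
z = −0.043792/0.007288 = -6.009.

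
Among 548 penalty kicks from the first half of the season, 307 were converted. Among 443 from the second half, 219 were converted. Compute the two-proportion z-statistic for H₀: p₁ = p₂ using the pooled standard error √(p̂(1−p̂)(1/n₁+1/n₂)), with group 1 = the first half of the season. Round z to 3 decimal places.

z = 2.066

p̂₁ = 307/548 = 0.56022, p̂₂ = 219/443 = 0.49436.
Pooling: p̂ = 526/991 = 0.53078.
SE = √[p̂(1−p̂)(1/n₁+1/n₂)] = √[0.53078·0.46922·(1/548+1/443)] ≈ 0.031885.
z = (p̂₁ − p̂₂)/SE = (0.56022 − 0.49436)/0.031885 = 0.06586/0.031885 = 2.066.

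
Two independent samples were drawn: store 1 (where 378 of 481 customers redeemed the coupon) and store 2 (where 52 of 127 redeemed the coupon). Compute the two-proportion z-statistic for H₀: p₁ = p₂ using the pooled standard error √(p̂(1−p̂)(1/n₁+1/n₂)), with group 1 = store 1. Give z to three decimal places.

p̂₁ = 378/481 = 0.78586, p̂₂ = 52/127 = 0.40945.
Pooled p̂ = (378+52)/(481+127) = 430/608 = 0.70724.
Pooled SE = √[0.2070529·0.00995302] ≈ 0.045396.
z = (p̂₁ − p̂₂)/SE = (0.78586 − 0.40945)/0.045396 = 0.37641/0.045396 = 8.292.

z = 8.292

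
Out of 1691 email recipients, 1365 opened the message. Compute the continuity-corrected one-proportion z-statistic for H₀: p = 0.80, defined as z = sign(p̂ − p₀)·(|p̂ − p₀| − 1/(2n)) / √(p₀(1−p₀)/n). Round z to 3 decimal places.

With x = 1365 successes in n = 1691, p̂ = 0.80721. p̂ − p₀ = 0.007215.
1/(2n) = 0.000296.
Corrected numerator: |0.007215| − 0.000296 = 0.006919.
Under H₀, SE = √(p₀(1−p₀)/n) = √(0.80·0.20/1691) = √0.000094619 = 0.009727.
z = +0.006919/0.009727 = 0.711.

z = 0.711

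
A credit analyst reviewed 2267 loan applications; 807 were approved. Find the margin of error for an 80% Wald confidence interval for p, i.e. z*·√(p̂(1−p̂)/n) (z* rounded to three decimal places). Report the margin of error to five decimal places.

p̂ = 807/2267 = 0.35598.
SE(p̂) = √(0.35598·0.64402/2267) = 0.010056.
For 80% confidence, z* = 1.282.
So ME = 0.01289.

ME = 0.01289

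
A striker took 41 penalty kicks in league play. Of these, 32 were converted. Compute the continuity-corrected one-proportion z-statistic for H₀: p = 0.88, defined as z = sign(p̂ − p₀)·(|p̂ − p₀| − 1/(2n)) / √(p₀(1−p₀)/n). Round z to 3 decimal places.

z = -1.721

Sample proportion p̂ = 32/41 = 0.78049. p̂ − p₀ = -0.099512.
1/(2n) = 0.012195.
Corrected numerator: |-0.099512| − 0.012195 = 0.087317.
SE₀ = √(0.88·0.12/41) = 0.050750.
z = −0.087317/0.050750 = -1.721.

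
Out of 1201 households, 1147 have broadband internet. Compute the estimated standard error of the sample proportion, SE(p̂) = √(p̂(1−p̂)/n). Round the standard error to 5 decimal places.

With x = 1147 successes in n = 1201, p̂ = 0.95504.
p̂(1−p̂) = 0.042939.
Dividing by n and taking the root: √0.000035753 = 0.00598.

SE = 0.00598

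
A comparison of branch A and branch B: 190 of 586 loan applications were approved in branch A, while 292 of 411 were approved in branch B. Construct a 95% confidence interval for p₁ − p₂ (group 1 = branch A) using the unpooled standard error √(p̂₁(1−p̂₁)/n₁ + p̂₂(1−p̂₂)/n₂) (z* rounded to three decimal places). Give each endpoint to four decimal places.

p̂₁ = 0.32423, p̂₂ = 0.71046, so the observed difference is -0.38623.
SE = √(0.000373900 + 0.000500500) = √0.000874400 = 0.029570.
For 95% confidence, z* = 1.960. Margin = 1.960·0.029570 = 0.05796.
So the interval runs from -0.4442 to -0.3283.

(-0.4442, -0.3283)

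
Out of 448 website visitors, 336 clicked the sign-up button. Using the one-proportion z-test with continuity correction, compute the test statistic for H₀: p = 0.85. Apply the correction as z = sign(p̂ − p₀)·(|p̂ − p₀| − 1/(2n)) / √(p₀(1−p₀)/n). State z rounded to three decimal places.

z = -5.862

p̂ = 336/448 = 0.75000. p̂ − p₀ = -0.100000.
Continuity correction 1/(2n) = 1/896 = 0.001116.
Corrected numerator: |-0.100000| − 0.001116 = 0.098884.
Null standard error: √(0.85·0.15/448) = √0.000284598 = 0.016870.
z = −0.098884/0.016870 = -5.862.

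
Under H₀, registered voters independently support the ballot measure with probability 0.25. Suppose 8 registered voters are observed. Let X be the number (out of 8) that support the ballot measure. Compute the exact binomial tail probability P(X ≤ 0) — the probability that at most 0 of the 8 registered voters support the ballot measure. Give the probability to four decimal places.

P = 0.1001

X ~ Binomial(n=8, p=0.25).
P(X ≤ 0) = C(8,0)·0.25^0·0.75^8.
= 0.100113 = 0.1001.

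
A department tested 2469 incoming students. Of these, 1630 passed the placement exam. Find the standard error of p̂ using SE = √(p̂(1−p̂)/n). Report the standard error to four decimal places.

SE = 0.0095

The sample proportion is 1630/2469 = 0.66019.
p̂(1−p̂) = 0.66019·0.33981 = 0.224339.
SE = √(0.224339/2469) = 0.0095.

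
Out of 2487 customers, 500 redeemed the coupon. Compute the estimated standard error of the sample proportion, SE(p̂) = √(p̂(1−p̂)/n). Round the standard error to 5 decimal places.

p̂ = 500/2487 = 0.20105.
p̂(1−p̂) = 0.20105·0.79895 = 0.160629.
Dividing by n and taking the root: √0.000064587 = 0.00804.

SE = 0.00804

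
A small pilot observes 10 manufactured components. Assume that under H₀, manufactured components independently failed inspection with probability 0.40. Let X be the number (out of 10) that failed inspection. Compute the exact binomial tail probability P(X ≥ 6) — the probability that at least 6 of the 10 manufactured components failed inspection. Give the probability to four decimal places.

X is binomial with n = 10 and p = 0.40.
P(X ≥ 6) = Σ_{j=6}^{10} C(10,j)·0.40^j·0.60^{10−j}.
= 0.111477 + 0.042467 + 0.010617 + 0.001573 + 0.000105 = 0.1662.

P = 0.1662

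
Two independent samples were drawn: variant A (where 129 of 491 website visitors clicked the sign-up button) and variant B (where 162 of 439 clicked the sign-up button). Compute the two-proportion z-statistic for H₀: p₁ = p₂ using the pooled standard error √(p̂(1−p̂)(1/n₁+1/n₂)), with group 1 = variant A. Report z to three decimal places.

p̂₁ = 129/491 = 0.26273, p̂₂ = 162/439 = 0.36902.
Pooled p̂ = (129+162)/(491+439) = 291/930 = 0.31290.
SE = √[p̂(1−p̂)(1/n₁+1/n₂)] = √[0.31290·0.68710·(1/491+1/439)] ≈ 0.030457.
z = -0.10629/0.030457 = -3.490.

z = -3.490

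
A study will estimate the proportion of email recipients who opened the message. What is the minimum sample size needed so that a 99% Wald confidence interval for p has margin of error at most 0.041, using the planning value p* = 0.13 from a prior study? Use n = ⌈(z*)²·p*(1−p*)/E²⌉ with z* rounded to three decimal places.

n = 447

The 99% critical value is z* = 2.576.
p*(1−p*) = 0.1131.
Required n before rounding: 6.635776 × 0.1131 / 0.041² = 446.464.
⌈446.464⌉ = 447.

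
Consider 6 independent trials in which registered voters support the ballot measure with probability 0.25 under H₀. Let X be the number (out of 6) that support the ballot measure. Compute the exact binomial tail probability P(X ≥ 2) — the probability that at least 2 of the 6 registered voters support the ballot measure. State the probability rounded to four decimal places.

X is binomial with n = 6 and p = 0.25.
P(X ≥ 2) = Σ_{j=2}^{6} C(6,j)·0.25^j·0.75^{6−j}.
= 0.296631 + 0.131836 + 0.032959 + 0.004395 + 0.000244 = 0.4661.

P = 0.4661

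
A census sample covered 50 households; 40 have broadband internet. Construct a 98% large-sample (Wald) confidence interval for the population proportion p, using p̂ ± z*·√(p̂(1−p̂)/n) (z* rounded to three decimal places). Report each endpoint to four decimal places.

Sample proportion p̂ = 40/50 = 0.80000.
Standard error of p̂: √(0.160000/50) = √0.003200000 = 0.056569.
For 98% confidence, z* = 2.326.
Margin = 2.326·0.056569 = 0.13158.
Interval: 0.80000 ± 0.13158 → (0.6684, 0.9316).

(0.6684, 0.9316)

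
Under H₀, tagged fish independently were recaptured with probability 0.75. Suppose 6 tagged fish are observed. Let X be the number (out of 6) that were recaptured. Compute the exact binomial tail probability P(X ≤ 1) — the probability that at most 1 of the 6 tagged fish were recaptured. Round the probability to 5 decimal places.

X ~ Binomial(n=6, p=0.75).
P(X ≤ 1) = C(6,0)·0.75^0·0.25^6 + C(6,1)·0.75^1·0.25^5.
= 0.000244 + 0.004395 = 0.00464.

P = 0.00464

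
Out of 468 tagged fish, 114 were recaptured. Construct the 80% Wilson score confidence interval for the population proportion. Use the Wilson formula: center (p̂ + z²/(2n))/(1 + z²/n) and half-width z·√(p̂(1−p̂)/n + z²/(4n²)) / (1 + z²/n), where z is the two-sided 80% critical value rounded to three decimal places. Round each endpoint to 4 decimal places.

p̂ = 114/468 = 0.24359; z = 1.282, so z² = 1.643524.
1 + z²/n = 1.003512.
Adjusted center: (0.24359 + z²/(2n))/1.003512 = 0.24449.
Radicand: p̂(1−p̂)/n + z²/(4n²) = 0.000393705 + 0.000001876 = 0.000395581.
Half-width = z·√(radicand)/denom = 1.282·0.019889/1.003512 = 0.02541.
So the interval runs from 0.2191 to 0.2699.

(0.2191, 0.2699)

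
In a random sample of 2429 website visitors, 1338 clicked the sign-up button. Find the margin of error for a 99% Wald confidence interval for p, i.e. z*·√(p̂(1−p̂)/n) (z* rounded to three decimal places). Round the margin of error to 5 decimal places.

The sample proportion is 1338/2429 = 0.55084.
SE(p̂) = √(0.55084·0.44916/2429) = 0.010093.
The 99% critical value is z* = 2.576.
ME = 2.576·0.010093 = 0.02600.

ME = 0.02600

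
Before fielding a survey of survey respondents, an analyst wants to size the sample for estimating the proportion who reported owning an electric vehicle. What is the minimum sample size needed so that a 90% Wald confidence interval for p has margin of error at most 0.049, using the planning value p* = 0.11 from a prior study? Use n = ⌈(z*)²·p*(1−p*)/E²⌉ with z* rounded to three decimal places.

n = 111

z* = 1.645 at the 90% level.
p*(1−p*) = 0.0979.
Required n before rounding: 2.706025 × 0.0979 / 0.049² = 110.337.
⌈110.337⌉ = 111.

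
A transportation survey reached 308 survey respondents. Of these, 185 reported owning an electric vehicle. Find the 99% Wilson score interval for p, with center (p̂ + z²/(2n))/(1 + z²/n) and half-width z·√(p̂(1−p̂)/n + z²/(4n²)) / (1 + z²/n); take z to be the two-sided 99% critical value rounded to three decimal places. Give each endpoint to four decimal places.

(0.5274, 0.6697)

Here p̂ = 185/308 = 0.60065 and z = 2.576 (z² = 6.635776).
Denominator 1 + z²/n = 1 + 6.635776/308 = 1.021545.
Adjusted center: (0.60065 + z²/(2n))/1.021545 = 0.59853.
Radicand: p̂(1−p̂)/n + z²/(4n²) = 0.000778798 + 0.000017488 = 0.000796286.
Half-width = 2.576·√0.000796286/1.021545 = 0.07116.
Interval: 0.59853 ± 0.07116 → (0.5274, 0.6697).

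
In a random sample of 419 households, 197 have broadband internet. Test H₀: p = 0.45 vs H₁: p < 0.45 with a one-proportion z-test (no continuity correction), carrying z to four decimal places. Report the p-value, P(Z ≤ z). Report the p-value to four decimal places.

p-value = 0.7967

p̂ = 197/419 = 0.47017.
Under H₀, SE = √(p₀(1−p₀)/n) = √(0.45·0.55/419) = √0.000590692 = 0.024304.
Test statistic (full precision, shown to 4 dp): z = (197/419 − 0.45)/SE₀ ≈ 0.8298.
From the standard normal, P(Z ≤ z) = 0.7967.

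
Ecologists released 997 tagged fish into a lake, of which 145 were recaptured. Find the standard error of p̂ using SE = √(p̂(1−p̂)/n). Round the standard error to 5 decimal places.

The sample proportion is 145/997 = 0.14544.
p̂(1−p̂) = 0.124287.
Dividing by n and taking the root: √0.000124661 = 0.01117.

SE = 0.01117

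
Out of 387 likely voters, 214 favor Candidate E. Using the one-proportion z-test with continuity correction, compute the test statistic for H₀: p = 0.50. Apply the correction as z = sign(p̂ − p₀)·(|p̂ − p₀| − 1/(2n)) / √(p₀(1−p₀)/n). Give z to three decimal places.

p̂ = 214/387 = 0.55297. p̂ − p₀ = 0.052972.
Continuity correction 1/(2n) = 1/774 = 0.001292.
Corrected numerator: |0.052972| − 0.001292 = 0.051680.
Under H₀, SE = √(p₀(1−p₀)/n) = √(0.50·0.50/387) = √0.000645995 = 0.025416.
z = +0.051680/0.025416 = 2.033.

z = 2.033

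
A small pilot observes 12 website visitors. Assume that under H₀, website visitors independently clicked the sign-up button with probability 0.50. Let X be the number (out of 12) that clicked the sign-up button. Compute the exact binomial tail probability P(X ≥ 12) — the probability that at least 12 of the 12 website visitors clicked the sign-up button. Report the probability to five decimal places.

X ~ Binomial(n=12, p=0.50).
P(X ≥ 12) = C(12,12)·0.50^12·0.50^0.
= 0.000244 = 0.00024.

P = 0.00024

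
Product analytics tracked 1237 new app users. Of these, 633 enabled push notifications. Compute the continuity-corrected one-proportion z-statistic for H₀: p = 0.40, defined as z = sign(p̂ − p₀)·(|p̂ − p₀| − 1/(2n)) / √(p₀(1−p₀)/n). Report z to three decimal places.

Sample proportion p̂ = 633/1237 = 0.51172. p̂ − p₀ = 0.111722.
Continuity correction 1/(2n) = 1/2474 = 0.000404.
Corrected numerator: |0.111722| − 0.000404 = 0.111318.
Null standard error: √(0.40·0.60/1237) = √0.000194018 = 0.013929.
z = (+)0.111318/0.013929 = 7.992.

z = 7.992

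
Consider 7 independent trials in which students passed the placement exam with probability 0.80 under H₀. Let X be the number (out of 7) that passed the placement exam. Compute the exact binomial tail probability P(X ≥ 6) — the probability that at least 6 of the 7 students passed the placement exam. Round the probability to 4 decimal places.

P = 0.5767

X ~ Binomial(n=7, p=0.80).
P(X ≥ 6) = C(7,6)·0.80^6·0.20^1 + C(7,7)·0.80^7·0.20^0.
= 0.367002 + 0.209715 = 0.5767.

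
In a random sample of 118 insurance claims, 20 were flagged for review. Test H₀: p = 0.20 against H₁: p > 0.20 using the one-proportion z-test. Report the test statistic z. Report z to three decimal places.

Sample proportion p̂ = 20/118 = 0.16949.
SE₀ = √(0.20·0.80/118) = 0.036823.
Test statistic: z = -0.03051/0.036823 = -0.829.

z = -0.829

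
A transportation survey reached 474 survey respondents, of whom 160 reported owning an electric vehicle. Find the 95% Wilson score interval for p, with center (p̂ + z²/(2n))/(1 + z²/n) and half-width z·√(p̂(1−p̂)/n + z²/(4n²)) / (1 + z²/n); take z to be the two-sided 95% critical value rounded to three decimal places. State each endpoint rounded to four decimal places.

(0.2964, 0.3813)

p̂ = 160/474 = 0.33755; z = 1.960, so z² = 3.841600.
1 + z²/n = 1.008105.
Center = (0.33755 + 0.004052)/1.008105 = 0.33886.
Radicand: p̂(1−p̂)/n + z²/(4n²) = 0.000471753 + 0.000004275 = 0.000476028.
Half-width = z·√(radicand)/denom = 1.960·0.021818/1.008105 = 0.04242.
CI: 0.33886 ± 0.04242 = (0.2964, 0.3813).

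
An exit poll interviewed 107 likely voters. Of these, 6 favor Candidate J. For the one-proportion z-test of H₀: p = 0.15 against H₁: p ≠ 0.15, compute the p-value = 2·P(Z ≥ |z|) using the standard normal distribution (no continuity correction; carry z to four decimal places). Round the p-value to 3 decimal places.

p-value = 0.007

With x = 6 successes in n = 107, p̂ = 0.05607.
Null standard error: √(0.15·0.85/107) = √0.001191589 = 0.034519.
Test statistic (full precision, shown to 4 dp): z = (6/107 − 0.15)/SE₀ ≈ -2.7209.
From the standard normal, 2·P(Z ≥ |z|) = 0.007.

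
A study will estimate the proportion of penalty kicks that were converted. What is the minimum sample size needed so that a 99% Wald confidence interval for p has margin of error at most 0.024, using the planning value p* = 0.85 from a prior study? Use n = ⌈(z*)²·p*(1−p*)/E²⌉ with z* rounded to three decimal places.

For 99% confidence, z* = 2.576.
p*(1−p*) = 0.1275.
Required n before rounding: 6.635776 × 0.1275 / 0.024² = 1468.857.
Rounding up, n = 1469.

n = 1469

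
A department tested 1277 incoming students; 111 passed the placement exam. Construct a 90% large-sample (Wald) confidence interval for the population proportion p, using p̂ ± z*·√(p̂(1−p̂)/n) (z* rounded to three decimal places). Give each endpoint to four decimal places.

(0.0740, 0.0999)

The sample proportion is 111/1277 = 0.08692.
SE(p̂) = √(0.08692·0.91308/1277) = 0.007884.
For 90% confidence, z* = 1.645.
Margin = 1.645·0.007884 = 0.01297.
So the interval runs from 0.0740 to 0.0999.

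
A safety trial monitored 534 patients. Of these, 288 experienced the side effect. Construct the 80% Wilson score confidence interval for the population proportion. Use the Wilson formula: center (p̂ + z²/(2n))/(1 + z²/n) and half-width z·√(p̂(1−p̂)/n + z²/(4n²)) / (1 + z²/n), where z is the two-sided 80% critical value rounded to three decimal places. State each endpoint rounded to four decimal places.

(0.5116, 0.5668)

Here p̂ = 288/534 = 0.53933 and z = 1.282 (z² = 1.643524).
1 + z²/n = 1.003078.
Center = (0.53933 + 0.001539)/1.003078 = 0.53921.
Radicand: p̂(1−p̂)/n + z²/(4n²) = 0.000465269 + 0.000001441 = 0.000466710.
Half-width = 1.282·√0.000466710/1.003078 = 0.02761.
So the interval runs from 0.5116 to 0.5668.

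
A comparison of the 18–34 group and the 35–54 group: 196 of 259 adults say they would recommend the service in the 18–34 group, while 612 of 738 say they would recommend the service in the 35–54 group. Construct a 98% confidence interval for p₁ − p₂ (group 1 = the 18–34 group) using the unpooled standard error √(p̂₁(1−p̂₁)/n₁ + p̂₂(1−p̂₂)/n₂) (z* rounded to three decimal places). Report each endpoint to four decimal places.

(-0.1424, -0.0026)

p̂₁ = 0.75676, p̂₂ = 0.82927, so the observed difference is -0.07251.
SE = √(0.000710718 + 0.000191846) = √0.000902564 = 0.030043.
For 98% confidence, z* = 2.326. Margin = 2.326·0.030043 = 0.06988.
So the interval runs from -0.1424 to -0.0026.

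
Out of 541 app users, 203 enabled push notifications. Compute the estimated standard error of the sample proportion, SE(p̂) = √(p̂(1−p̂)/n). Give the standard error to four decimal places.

The sample proportion is 203/541 = 0.37523.
p̂(1−p̂) = 0.37523·0.62477 = 0.234432.
SE = √(0.234432/541) = √0.000433331 = 0.0208.

SE = 0.0208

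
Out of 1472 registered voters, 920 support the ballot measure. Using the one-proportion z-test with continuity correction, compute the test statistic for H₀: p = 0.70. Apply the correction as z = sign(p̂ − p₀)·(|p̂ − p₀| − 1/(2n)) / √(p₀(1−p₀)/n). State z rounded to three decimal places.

z = -6.251

The sample proportion is 920/1472 = 0.62500. p̂ − p₀ = -0.075000.
1/(2n) = 0.000340.
Corrected numerator: |-0.075000| − 0.000340 = 0.074660.
Under H₀, SE = √(p₀(1−p₀)/n) = √(0.70·0.30/1472) = √0.000142663 = 0.011944.
z = (−)0.074660/0.011944 = -6.251.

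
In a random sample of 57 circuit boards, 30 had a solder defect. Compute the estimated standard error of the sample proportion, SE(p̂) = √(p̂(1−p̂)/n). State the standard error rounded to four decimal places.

With x = 30 successes in n = 57, p̂ = 0.52632.
p̂(1−p̂) = 0.52632·0.47368 = 0.249307.
Dividing by n and taking the root: √0.004373807 = 0.0661.

SE = 0.0661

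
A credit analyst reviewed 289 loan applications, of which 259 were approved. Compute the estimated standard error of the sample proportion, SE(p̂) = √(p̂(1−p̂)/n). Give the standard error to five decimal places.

p̂ = 259/289 = 0.89619.
p̂(1−p̂) = 0.89619·0.10381 = 0.093033.
Dividing by n and taking the root: √0.000321913 = 0.01794.

SE = 0.01794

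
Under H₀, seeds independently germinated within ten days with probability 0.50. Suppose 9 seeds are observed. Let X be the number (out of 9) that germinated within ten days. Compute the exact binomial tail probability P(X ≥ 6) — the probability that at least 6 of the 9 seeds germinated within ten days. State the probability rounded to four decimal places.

X ~ Binomial(n=9, p=0.50).
P(X ≥ 6) = C(9,6)·0.50^6·0.50^3 + C(9,7)·0.50^7·0.50^2 + C(9,8)·0.50^8·0.50^1 + C(9,9)·0.50^9·0.50^0.
= 0.164062 + 0.070312 + 0.017578 + 0.001953 = 0.2539.

P = 0.2539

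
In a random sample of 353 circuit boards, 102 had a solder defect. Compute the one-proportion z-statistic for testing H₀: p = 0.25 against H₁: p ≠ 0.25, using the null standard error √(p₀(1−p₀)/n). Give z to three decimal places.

z = 1.690

With x = 102 successes in n = 353, p̂ = 0.28895.
Null standard error: √(0.25·0.75/353) = √0.000531161 = 0.023047.
z = (p̂ − p₀)/SE = (0.28895 − 0.25)/0.023047 = 1.690.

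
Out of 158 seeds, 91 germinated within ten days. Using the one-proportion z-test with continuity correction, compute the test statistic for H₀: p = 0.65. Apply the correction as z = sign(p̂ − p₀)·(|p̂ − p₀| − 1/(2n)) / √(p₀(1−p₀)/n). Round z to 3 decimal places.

With x = 91 successes in n = 158, p̂ = 0.57595. p̂ − p₀ = -0.074051.
1/(2n) = 0.003165.
Corrected numerator: |-0.074051| − 0.003165 = 0.070886.
SE₀ = √(0.65·0.35/158) = 0.037946.
z = (−)0.070886/0.037946 = -1.868.

z = -1.868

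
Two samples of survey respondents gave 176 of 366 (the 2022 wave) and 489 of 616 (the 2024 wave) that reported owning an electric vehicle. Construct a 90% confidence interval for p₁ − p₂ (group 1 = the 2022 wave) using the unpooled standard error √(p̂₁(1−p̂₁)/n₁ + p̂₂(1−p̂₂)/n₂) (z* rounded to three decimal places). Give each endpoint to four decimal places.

(-0.3636, -0.2623)

p̂₁ = 176/366 = 0.48087, p̂₂ = 489/616 = 0.79383; p̂₁ − p̂₂ = -0.31296.
Unpooled SE = √(p̂₁(1−p̂₁)/n₁ + p̂₂(1−p̂₂)/n₂) = √(0.000682061 + 0.000265687) = 0.030786.
The 90% critical value is z* = 1.645. Margin of error = 0.05064.
So the interval runs from -0.3636 to -0.2623.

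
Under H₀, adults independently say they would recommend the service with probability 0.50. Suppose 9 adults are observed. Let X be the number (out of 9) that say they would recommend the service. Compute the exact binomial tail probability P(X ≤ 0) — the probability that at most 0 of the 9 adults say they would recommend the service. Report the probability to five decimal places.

P = 0.00195

X is binomial with n = 9 and p = 0.50.
P(X ≤ 0) = C(9,0)·0.50^0·0.50^9.
= 0.001953 = 0.00195.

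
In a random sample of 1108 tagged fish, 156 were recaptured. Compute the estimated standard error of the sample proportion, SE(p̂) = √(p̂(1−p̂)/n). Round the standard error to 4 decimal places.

SE = 0.0104

With x = 156 successes in n = 1108, p̂ = 0.14079.
p̂(1−p̂) = 0.14079·0.85921 = 0.120968.
SE = √(0.120968/1108) = √0.000109177 = 0.0104.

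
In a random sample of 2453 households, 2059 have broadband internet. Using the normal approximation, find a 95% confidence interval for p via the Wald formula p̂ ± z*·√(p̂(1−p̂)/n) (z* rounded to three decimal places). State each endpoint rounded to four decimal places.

p̂ = 2059/2453 = 0.83938.
SE = √(p̂(1−p̂)/n) = √(0.134821/2453) = 0.007414.
For 95% confidence, z* = 1.960.
Margin = 1.960·0.007414 = 0.01453.
Interval: 0.83938 ± 0.01453 → (0.8248, 0.8539).

(0.8248, 0.8539)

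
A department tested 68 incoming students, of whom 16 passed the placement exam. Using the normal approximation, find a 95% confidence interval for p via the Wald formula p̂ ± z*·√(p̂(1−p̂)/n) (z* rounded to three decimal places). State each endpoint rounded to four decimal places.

(0.1345, 0.3361)

The sample proportion is 16/68 = 0.23529.
SE = √(p̂(1−p̂)/n) = √(0.179931/68) = 0.051440.
The 95% critical value is z* = 1.960.
Margin of error: 1.960 × 0.051440 = 0.10082.
So the interval runs from 0.1345 to 0.3361.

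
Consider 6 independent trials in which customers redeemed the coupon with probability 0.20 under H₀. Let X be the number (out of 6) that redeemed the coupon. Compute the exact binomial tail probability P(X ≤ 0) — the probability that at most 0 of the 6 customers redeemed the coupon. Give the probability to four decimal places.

P = 0.2621

X is binomial with n = 6 and p = 0.20.
P(X ≤ 0) = C(6,0)·0.20^0·0.80^6.
= 0.262144 = 0.2621.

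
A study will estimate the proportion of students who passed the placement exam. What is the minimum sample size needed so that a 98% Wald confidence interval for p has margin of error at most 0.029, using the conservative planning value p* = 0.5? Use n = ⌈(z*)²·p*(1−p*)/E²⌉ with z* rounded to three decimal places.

For 98% confidence, z* = 2.326.
p*(1−p*) = 0.50·0.50 = 0.2500.
(z*)²·p*(1−p*)/E² = 5.410276·0.2500/0.000841 = 1608.287.
⌈1608.287⌉ = 1609.

n = 1609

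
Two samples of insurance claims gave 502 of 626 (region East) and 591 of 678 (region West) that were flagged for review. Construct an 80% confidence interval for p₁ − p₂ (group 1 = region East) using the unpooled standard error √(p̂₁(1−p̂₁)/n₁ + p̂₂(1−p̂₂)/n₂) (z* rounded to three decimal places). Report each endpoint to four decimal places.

(-0.0960, -0.0435)

p̂₁ = 0.80192, p̂₂ = 0.87168, so the observed difference is -0.06976.
Unpooled SE = √(p̂₁(1−p̂₁)/n₁ + p̂₂(1−p̂₂)/n₂) = √(0.000253748 + 0.000164975) = 0.020463.
The 80% critical value is z* = 1.282. Margin of error = 0.02623.
Interval: -0.06976 ± 0.02623 → (-0.0960, -0.0435).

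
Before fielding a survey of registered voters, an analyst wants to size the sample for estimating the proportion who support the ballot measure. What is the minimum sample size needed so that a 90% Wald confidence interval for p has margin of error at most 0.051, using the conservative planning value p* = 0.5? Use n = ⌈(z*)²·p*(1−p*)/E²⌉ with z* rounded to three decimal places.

z* = 1.645 at the 90% level.
p*(1−p*) = 0.2500.
Required n before rounding: 2.706025 × 0.2500 / 0.051² = 260.095.
Rounding up, n = 261.

n = 261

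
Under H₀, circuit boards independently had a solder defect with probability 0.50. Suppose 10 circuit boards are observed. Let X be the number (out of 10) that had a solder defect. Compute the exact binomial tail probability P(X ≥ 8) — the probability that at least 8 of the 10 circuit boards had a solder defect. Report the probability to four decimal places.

X is binomial with n = 10 and p = 0.50.
P(X ≥ 8) = C(10,8)·0.50^8·0.50^2 + C(10,9)·0.50^9·0.50^1 + C(10,10)·0.50^10·0.50^0.
= 0.043945 + 0.009766 + 0.000977 = 0.0547.

P = 0.0547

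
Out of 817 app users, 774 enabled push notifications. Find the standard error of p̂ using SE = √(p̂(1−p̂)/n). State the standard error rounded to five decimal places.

p̂ = 774/817 = 0.94737.
p̂(1−p̂) = 0.049860.
Dividing by n and taking the root: √0.000061028 = 0.00781.

SE = 0.00781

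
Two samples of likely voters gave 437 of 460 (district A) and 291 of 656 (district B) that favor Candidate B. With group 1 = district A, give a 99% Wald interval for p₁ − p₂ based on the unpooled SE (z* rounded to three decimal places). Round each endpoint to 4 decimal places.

(0.4500, 0.5628)

p̂₁ = 0.95000, p̂₂ = 0.44360, so the observed difference is 0.50640.
Unpooled SE = √(p̂₁(1−p̂₁)/n₁ + p̂₂(1−p̂₂)/n₂) = √(0.000103261 + 0.000376248) = 0.021898.
z* = 2.576 at the 99% level. Margin = 2.576·0.021898 = 0.05641.
CI: 0.50640 ± 0.05641 = (0.4500, 0.5628).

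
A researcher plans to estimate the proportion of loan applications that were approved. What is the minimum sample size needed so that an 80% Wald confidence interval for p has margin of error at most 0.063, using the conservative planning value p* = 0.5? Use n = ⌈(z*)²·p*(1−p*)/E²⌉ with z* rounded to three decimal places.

For 80% confidence, z* = 1.282.
p*(1−p*) = 0.50·0.50 = 0.2500.
Required n before rounding: 1.643524 × 0.2500 / 0.063² = 103.523.
Rounding up, n = 104.

n = 104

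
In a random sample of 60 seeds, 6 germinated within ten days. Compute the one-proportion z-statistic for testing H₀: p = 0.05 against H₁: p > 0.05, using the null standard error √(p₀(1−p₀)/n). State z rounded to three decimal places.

z = 1.777

The sample proportion is 6/60 = 0.10000.
Null standard error: √(0.05·0.95/60) = √0.000791667 = 0.028137.
z = (0.10000 − 0.05)/0.028137 = 0.05000/0.028137 = 1.777.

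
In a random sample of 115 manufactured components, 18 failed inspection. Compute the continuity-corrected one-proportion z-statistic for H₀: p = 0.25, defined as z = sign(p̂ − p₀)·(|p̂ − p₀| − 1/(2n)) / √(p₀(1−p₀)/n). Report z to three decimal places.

Sample proportion p̂ = 18/115 = 0.15652. p̂ − p₀ = -0.093478.
Continuity correction 1/(2n) = 1/230 = 0.004348.
Corrected numerator: |-0.093478| − 0.004348 = 0.089130.
Null standard error: √(0.25·0.75/115) = √0.001630435 = 0.040379.
z = −0.089130/0.040379 = -2.207.

z = -2.207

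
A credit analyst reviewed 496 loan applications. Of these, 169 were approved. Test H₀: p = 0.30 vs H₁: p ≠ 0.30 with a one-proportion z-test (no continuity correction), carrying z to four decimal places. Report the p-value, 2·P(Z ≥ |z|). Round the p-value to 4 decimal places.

p-value = 0.0478

The sample proportion is 169/496 = 0.34073.
SE₀ = √(0.30·0.70/496) = 0.020576.
z = (p̂ − p₀)/SE = (169/496 − 0.30)/0.020576 ≈ 1.9793.
p-value = 2·P(Z ≥ |z|) with z = 1.9793 → 0.0478.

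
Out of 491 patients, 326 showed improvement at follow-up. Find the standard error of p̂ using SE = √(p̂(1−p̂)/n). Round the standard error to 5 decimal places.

Sample proportion p̂ = 326/491 = 0.66395.
p̂(1−p̂) = 0.66395·0.33605 = 0.223120.
SE = √(0.223120/491) = 0.02132.

SE = 0.02132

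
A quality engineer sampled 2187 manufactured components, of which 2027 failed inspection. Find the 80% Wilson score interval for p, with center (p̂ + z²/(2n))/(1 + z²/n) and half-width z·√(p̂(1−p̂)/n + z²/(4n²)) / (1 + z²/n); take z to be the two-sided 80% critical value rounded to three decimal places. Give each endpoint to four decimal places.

p̂ = 2027/2187 = 0.92684; z = 1.282, so z² = 1.643524.
1 + z²/n = 1.000751.
Center = (0.92684 + 0.000376)/1.000751 = 0.92652.
Radicand: p̂(1−p̂)/n + z²/(4n²) = 0.000031005 + 0.000000086 = 0.000031091.
Half-width = z·√(radicand)/denom = 1.282·0.005576/1.000751 = 0.00714.
Interval: 0.92652 ± 0.00714 → (0.9194, 0.9337).

(0.9194, 0.9337)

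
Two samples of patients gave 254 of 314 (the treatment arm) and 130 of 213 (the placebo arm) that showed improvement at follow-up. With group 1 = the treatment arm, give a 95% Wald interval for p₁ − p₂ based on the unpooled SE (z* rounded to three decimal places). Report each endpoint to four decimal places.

p̂₁ = 254/314 = 0.80892, p̂₂ = 130/213 = 0.61033; p̂₁ − p̂₂ = 0.19859.
Unpooled SE = √(p̂₁(1−p̂₁)/n₁ + p̂₂(1−p̂₂)/n₂) = √(0.000492262 + 0.001116561) = 0.040110.
For 95% confidence, z* = 1.960. Margin of error = 0.07862.
So the interval runs from 0.1200 to 0.2772.

(0.1200, 0.2772)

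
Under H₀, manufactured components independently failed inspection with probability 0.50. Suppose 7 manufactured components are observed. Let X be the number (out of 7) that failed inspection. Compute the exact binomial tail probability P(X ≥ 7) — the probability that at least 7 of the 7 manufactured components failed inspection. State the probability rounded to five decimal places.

P = 0.00781

X is binomial with n = 7 and p = 0.50.
P(X ≥ 7) = C(7,7)·0.50^7·0.50^0.
= 0.007812 = 0.00781.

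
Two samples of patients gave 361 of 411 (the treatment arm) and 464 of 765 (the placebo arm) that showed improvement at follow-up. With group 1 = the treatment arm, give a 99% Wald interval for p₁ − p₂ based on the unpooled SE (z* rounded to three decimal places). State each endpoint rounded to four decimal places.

(0.2102, 0.3334)

p̂₁ = 0.87835, p̂₂ = 0.60654, so the observed difference is 0.27181.
Unpooled SE = √(p̂₁(1−p̂₁)/n₁ + p̂₂(1−p̂₂)/n₂) = √(0.000259987 + 0.000311961) = 0.023915.
The 99% critical value is z* = 2.576. Margin = 2.576·0.023915 = 0.06161.
CI: 0.27181 ± 0.06161 = (0.2102, 0.3334).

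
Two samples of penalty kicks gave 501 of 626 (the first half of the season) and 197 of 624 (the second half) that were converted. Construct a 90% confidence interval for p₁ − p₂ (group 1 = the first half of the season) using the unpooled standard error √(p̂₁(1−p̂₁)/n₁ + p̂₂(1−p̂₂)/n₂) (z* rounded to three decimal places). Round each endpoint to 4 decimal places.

p̂₁ = 501/626 = 0.80032, p̂₂ = 197/624 = 0.31571; p̂₁ − p̂₂ = 0.48461.
SE = √(0.000255285 + 0.000346211) = √0.000601496 = 0.024525.
z* = 1.645 at the 90% level. Margin = 1.645·0.024525 = 0.04034.
So the interval runs from 0.4443 to 0.5250.

(0.4443, 0.5250)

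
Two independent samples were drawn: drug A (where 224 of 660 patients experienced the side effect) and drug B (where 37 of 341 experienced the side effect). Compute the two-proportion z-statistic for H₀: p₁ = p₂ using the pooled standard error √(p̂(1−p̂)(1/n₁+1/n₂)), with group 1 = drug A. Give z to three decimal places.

z = 7.886

Sample proportions: p̂₁ = 224/660 = 0.33939 and p̂₂ = 37/341 = 0.10850.
Pooling: p̂ = 261/1001 = 0.26074.
SE = √[p̂(1−p̂)(1/n₁+1/n₂)] = √[0.26074·0.73926·(1/660+1/341)] ≈ 0.029280.
z = (p̂₁ − p̂₂)/SE = (0.33939 − 0.10850)/0.029280 = 0.23089/0.029280 = 7.886.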